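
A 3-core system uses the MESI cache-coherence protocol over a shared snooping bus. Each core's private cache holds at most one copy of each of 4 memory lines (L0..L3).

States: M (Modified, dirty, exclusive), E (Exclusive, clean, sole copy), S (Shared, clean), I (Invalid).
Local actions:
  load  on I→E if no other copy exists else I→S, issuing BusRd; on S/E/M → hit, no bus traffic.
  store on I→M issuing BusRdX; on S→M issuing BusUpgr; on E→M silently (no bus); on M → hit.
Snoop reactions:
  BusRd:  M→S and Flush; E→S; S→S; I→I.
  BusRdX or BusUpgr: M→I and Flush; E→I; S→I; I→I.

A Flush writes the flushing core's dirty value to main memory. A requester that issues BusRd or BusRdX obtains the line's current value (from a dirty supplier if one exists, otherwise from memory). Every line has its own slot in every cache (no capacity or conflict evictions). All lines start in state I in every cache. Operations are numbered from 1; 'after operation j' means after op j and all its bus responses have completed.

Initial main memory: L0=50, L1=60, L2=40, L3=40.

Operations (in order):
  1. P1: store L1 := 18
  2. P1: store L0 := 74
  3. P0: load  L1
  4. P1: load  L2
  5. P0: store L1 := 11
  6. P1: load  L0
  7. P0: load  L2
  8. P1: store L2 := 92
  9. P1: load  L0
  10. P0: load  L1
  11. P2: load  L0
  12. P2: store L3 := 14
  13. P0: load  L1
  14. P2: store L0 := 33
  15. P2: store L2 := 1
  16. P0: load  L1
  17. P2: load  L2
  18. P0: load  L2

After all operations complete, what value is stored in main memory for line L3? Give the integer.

memory[L3] = 40

step 1: P1: store L1 := 18  ⟶  IMI  (L1)  txn=BusRdX  M[L1]=60
step 2: P1: store L0 := 74  ⟶  IMI  (L0)  txn=BusRdX  M[L0]=50
step 3: P0: load  L1  ⟶  SSI  (L1)  txn=BusRd+Flush  M[L1]=18
step 4: P1: load  L2  ⟶  IEI  (L2)  txn=BusRd  M[L2]=40
step 5: P0: store L1 := 11  ⟶  MII  (L1)  txn=BusUpgr  M[L1]=18
step 6: P1: load  L0  ⟶  IMI  (L0)  txn=∅  M[L0]=50
step 7: P0: load  L2  ⟶  SSI  (L2)  txn=BusRd  M[L2]=40
step 8: P1: store L2 := 92  ⟶  IMI  (L2)  txn=BusUpgr  M[L2]=40
step 9: P1: load  L0  ⟶  IMI  (L0)  txn=∅  M[L0]=50
step 10: P0: load  L1  ⟶  MII  (L1)  txn=∅  M[L1]=18
step 11: P2: load  L0  ⟶  ISS  (L0)  txn=BusRd+Flush  M[L0]=74
step 12: P2: store L3 := 14  ⟶  IIM  (L3)  txn=BusRdX  M[L3]=40
step 13: P0: load  L1  ⟶  MII  (L1)  txn=∅  M[L1]=18
step 14: P2: store L0 := 33  ⟶  IIM  (L0)  txn=BusUpgr  M[L0]=74
step 15: P2: store L2 := 1  ⟶  IIM  (L2)  txn=BusRdX+Flush  M[L2]=92
step 16: P0: load  L1  ⟶  MII  (L1)  txn=∅  M[L1]=18
step 17: P2: load  L2  ⟶  IIM  (L2)  txn=∅  M[L2]=92
step 18: P0: load  L2  ⟶  SIS  (L2)  txn=BusRd+Flush  M[L2]=1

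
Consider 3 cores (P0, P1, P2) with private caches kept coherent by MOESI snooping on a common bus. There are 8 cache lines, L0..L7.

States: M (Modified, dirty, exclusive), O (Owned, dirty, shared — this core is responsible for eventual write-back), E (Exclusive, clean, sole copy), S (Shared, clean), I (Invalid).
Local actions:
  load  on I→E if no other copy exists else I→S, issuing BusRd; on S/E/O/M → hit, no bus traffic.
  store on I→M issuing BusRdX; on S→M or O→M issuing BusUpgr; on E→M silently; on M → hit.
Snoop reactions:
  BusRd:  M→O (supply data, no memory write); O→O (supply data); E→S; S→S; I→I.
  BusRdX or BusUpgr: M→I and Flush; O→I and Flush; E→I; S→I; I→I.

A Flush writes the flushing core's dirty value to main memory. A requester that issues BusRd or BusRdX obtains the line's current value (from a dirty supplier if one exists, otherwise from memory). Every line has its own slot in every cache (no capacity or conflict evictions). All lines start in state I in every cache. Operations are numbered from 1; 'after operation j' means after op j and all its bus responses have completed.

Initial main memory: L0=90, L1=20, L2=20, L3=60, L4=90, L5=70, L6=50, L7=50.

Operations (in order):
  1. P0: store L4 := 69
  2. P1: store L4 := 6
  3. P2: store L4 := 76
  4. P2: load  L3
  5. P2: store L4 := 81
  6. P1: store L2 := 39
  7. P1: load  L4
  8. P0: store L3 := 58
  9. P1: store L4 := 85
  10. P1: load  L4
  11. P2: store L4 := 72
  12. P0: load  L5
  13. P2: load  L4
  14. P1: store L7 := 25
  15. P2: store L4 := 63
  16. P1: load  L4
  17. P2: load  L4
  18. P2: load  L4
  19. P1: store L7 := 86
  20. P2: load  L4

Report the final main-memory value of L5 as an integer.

  op1 P0: store L4 := 69 → M/I/I on L4; bus BusRdX; mem=90
  op2 P1: store L4 := 6 → I/M/I on L4; bus BusRdX Flush; mem=69
  op3 P2: store L4 := 76 → I/I/M on L4; bus BusRdX Flush; mem=6
  op4 P2: load  L3 → I/I/E on L3; bus BusRd; mem=60
  op5 P2: store L4 := 81 → I/I/M on L4; bus (none); mem=6
  op6 P1: store L2 := 39 → I/M/I on L2; bus BusRdX; mem=20
  op7 P1: load  L4 → I/S/O on L4; bus BusRd; mem=6
  op8 P0: store L3 := 58 → M/I/I on L3; bus BusRdX; mem=60
  op9 P1: store L4 := 85 → I/M/I on L4; bus BusUpgr Flush; mem=81
  op10 P1: load  L4 → I/M/I on L4; bus (none); mem=81
  op11 P2: store L4 := 72 → I/I/M on L4; bus BusRdX Flush; mem=85
  op12 P0: load  L5 → E/I/I on L5; bus BusRd; mem=70
  op13 P2: load  L4 → I/I/M on L4; bus (none); mem=85
  op14 P1: store L7 := 25 → I/M/I on L7; bus BusRdX; mem=50
  op15 P2: store L4 := 63 → I/I/M on L4; bus (none); mem=85
  op16 P1: load  L4 → I/S/O on L4; bus BusRd; mem=85
  op17 P2: load  L4 → I/S/O on L4; bus (none); mem=85
  op18 P2: load  L4 → I/S/O on L4; bus (none); mem=85
  op19 P1: store L7 := 86 → I/M/I on L7; bus (none); mem=50
  op20 P2: load  L4 → I/S/O on L4; bus (none); mem=85

memory[L5] = 70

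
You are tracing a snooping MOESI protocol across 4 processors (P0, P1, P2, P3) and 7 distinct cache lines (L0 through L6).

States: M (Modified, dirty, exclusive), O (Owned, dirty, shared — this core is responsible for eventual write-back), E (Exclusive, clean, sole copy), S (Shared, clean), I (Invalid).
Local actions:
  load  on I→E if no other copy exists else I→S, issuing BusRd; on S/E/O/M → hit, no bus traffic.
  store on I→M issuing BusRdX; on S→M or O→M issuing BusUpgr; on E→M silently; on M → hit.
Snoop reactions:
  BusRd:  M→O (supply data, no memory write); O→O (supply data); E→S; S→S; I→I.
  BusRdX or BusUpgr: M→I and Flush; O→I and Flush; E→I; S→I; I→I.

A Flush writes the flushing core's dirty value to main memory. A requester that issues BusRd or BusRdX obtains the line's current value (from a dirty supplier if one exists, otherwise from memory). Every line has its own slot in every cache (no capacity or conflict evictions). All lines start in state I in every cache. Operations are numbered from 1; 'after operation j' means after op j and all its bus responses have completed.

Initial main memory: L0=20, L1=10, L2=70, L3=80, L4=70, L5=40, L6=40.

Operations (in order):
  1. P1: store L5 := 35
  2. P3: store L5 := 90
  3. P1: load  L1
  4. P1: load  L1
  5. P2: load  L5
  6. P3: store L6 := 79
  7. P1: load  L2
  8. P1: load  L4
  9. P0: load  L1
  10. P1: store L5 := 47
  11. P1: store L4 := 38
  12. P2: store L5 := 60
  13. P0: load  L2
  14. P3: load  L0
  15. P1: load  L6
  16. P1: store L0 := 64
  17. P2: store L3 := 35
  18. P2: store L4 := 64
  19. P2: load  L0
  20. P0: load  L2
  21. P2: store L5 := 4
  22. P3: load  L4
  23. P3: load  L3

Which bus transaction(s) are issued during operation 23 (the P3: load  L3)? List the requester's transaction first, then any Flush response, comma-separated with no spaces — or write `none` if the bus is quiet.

bus = BusRd

1. P1: store L5 := 35  bus=[BusRdX]  L5: P0=I P1=M P2=I P3=I  mem[L5]=40
2. P3: store L5 := 90  bus=[BusRdX,Flush]  L5: P0=I P1=I P2=I P3=M  mem[L5]=35
3. P1: load  L1  bus=[BusRd]  L1: P0=I P1=E P2=I P3=I  mem[L1]=10
4. P1: load  L1  bus=[-]  L1: P0=I P1=E P2=I P3=I  mem[L1]=10
5. P2: load  L5  bus=[BusRd]  L5: P0=I P1=I P2=S P3=O  mem[L5]=35
6. P3: store L6 := 79  bus=[BusRdX]  L6: P0=I P1=I P2=I P3=M  mem[L6]=40
7. P1: load  L2  bus=[BusRd]  L2: P0=I P1=E P2=I P3=I  mem[L2]=70
8. P1: load  L4  bus=[BusRd]  L4: P0=I P1=E P2=I P3=I  mem[L4]=70
9. P0: load  L1  bus=[BusRd]  L1: P0=S P1=S P2=I P3=I  mem[L1]=10
10. P1: store L5 := 47  bus=[BusRdX,Flush]  L5: P0=I P1=M P2=I P3=I  mem[L5]=90
11. P1: store L4 := 38  bus=[-]  L4: P0=I P1=M P2=I P3=I  mem[L4]=70
12. P2: store L5 := 60  bus=[BusRdX,Flush]  L5: P0=I P1=I P2=M P3=I  mem[L5]=47
13. P0: load  L2  bus=[BusRd]  L2: P0=S P1=S P2=I P3=I  mem[L2]=70
14. P3: load  L0  bus=[BusRd]  L0: P0=I P1=I P2=I P3=E  mem[L0]=20
15. P1: load  L6  bus=[BusRd]  L6: P0=I P1=S P2=I P3=O  mem[L6]=40
16. P1: store L0 := 64  bus=[BusRdX]  L0: P0=I P1=M P2=I P3=I  mem[L0]=20
17. P2: store L3 := 35  bus=[BusRdX]  L3: P0=I P1=I P2=M P3=I  mem[L3]=80
18. P2: store L4 := 64  bus=[BusRdX,Flush]  L4: P0=I P1=I P2=M P3=I  mem[L4]=38
19. P2: load  L0  bus=[BusRd]  L0: P0=I P1=O P2=S P3=I  mem[L0]=20
20. P0: load  L2  bus=[-]  L2: P0=S P1=S P2=I P3=I  mem[L2]=70
21. P2: store L5 := 4  bus=[-]  L5: P0=I P1=I P2=M P3=I  mem[L5]=47
22. P3: load  L4  bus=[BusRd]  L4: P0=I P1=I P2=O P3=S  mem[L4]=38
23. P3: load  L3  bus=[BusRd]  L3: P0=I P1=I P2=O P3=S  mem[L3]=80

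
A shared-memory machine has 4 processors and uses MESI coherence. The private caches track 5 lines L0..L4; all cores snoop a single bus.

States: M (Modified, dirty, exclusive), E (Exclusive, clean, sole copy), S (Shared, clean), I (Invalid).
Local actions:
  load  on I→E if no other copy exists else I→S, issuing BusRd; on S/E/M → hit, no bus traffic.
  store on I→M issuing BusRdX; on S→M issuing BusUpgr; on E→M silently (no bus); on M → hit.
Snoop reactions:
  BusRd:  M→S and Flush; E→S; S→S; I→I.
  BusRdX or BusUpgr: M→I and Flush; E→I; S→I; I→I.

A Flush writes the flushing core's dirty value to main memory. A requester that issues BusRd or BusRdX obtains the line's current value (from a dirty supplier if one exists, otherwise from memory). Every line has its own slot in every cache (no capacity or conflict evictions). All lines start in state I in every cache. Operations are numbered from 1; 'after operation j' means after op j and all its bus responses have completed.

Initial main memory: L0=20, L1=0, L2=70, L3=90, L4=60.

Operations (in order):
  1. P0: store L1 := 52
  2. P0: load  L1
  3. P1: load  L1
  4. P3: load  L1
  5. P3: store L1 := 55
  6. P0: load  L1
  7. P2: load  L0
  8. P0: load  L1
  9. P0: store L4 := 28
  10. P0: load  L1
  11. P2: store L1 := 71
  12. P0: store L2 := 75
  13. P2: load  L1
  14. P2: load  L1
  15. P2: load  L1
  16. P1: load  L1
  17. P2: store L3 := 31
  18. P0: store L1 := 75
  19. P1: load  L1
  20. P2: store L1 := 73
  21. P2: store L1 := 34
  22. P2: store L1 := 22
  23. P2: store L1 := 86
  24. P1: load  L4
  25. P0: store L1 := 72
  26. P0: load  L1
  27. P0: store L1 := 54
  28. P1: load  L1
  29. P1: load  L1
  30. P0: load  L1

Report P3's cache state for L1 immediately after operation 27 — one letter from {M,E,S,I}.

state = I

[1] P0: store L1 := 52 | P0:M(52), P1:I, P2:I, P3:I | bus: BusRdX
[2] P0: load  L1 | P0:M(52), P1:I, P2:I, P3:I | bus: none
[3] P1: load  L1 | P0:S(52), P1:S(52), P2:I, P3:I | bus: BusRd,Flush
[4] P3: load  L1 | P0:S(52), P1:S(52), P2:I, P3:S(52) | bus: BusRd
[5] P3: store L1 := 55 | P0:I, P1:I, P2:I, P3:M(55) | bus: BusUpgr
[6] P0: load  L1 | P0:S(55), P1:I, P2:I, P3:S(55) | bus: BusRd,Flush
[7] P2: load  L0 | P0:I, P1:I, P2:E(20), P3:I | bus: BusRd
[8] P0: load  L1 | P0:S(55), P1:I, P2:I, P3:S(55) | bus: none
[9] P0: store L4 := 28 | P0:M(28), P1:I, P2:I, P3:I | bus: BusRdX
[10] P0: load  L1 | P0:S(55), P1:I, P2:I, P3:S(55) | bus: none
[11] P2: store L1 := 71 | P0:I, P1:I, P2:M(71), P3:I | bus: BusRdX
[12] P0: store L2 := 75 | P0:M(75), P1:I, P2:I, P3:I | bus: BusRdX
[13] P2: load  L1 | P0:I, P1:I, P2:M(71), P3:I | bus: none
[14] P2: load  L1 | P0:I, P1:I, P2:M(71), P3:I | bus: none
[15] P2: load  L1 | P0:I, P1:I, P2:M(71), P3:I | bus: none
[16] P1: load  L1 | P0:I, P1:S(71), P2:S(71), P3:I | bus: BusRd,Flush
[17] P2: store L3 := 31 | P0:I, P1:I, P2:M(31), P3:I | bus: BusRdX
[18] P0: store L1 := 75 | P0:M(75), P1:I, P2:I, P3:I | bus: BusRdX
[19] P1: load  L1 | P0:S(75), P1:S(75), P2:I, P3:I | bus: BusRd,Flush
[20] P2: store L1 := 73 | P0:I, P1:I, P2:M(73), P3:I | bus: BusRdX
[21] P2: store L1 := 34 | P0:I, P1:I, P2:M(34), P3:I | bus: none
[22] P2: store L1 := 22 | P0:I, P1:I, P2:M(22), P3:I | bus: none
[23] P2: store L1 := 86 | P0:I, P1:I, P2:M(86), P3:I | bus: none
[24] P1: load  L4 | P0:S(28), P1:S(28), P2:I, P3:I | bus: BusRd,Flush
[25] P0: store L1 := 72 | P0:M(72), P1:I, P2:I, P3:I | bus: BusRdX,Flush
[26] P0: load  L1 | P0:M(72), P1:I, P2:I, P3:I | bus: none
[27] P0: store L1 := 54 | P0:M(54), P1:I, P2:I, P3:I | bus: none
[28] P1: load  L1 | P0:S(54), P1:S(54), P2:I, P3:I | bus: BusRd,Flush
[29] P1: load  L1 | P0:S(54), P1:S(54), P2:I, P3:I | bus: none
[30] P0: load  L1 | P0:S(54), P1:S(54), P2:I, P3:I | bus: none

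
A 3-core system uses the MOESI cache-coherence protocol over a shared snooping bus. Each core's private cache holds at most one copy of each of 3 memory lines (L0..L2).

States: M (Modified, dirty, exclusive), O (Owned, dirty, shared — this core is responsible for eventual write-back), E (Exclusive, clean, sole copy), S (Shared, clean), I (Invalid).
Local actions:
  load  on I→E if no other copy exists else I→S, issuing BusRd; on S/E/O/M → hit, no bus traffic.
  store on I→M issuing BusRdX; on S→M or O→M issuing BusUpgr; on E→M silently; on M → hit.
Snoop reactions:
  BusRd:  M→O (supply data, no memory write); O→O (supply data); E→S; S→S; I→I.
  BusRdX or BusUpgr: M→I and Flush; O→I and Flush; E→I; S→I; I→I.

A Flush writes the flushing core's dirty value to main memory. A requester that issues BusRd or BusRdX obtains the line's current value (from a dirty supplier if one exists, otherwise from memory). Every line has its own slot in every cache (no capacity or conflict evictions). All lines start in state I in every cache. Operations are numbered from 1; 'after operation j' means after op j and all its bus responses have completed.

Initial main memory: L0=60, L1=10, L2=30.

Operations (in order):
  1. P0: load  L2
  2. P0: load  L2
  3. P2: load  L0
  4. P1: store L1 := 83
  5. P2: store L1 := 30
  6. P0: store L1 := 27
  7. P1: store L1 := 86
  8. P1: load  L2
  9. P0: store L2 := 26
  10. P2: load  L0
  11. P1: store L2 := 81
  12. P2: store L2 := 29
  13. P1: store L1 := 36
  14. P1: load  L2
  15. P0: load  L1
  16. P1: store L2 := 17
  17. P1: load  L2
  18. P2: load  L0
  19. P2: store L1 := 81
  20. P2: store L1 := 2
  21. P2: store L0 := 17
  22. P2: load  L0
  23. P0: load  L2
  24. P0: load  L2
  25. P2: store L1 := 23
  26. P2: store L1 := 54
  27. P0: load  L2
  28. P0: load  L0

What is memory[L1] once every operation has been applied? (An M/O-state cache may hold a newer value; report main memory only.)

memory[L1] = 36

step 1: P0: load  L2  ⟶  EII  (L2)  txn=BusRd  M[L2]=30
step 2: P0: load  L2  ⟶  EII  (L2)  txn=∅  M[L2]=30
step 3: P2: load  L0  ⟶  IIE  (L0)  txn=BusRd  M[L0]=60
step 4: P1: store L1 := 83  ⟶  IMI  (L1)  txn=BusRdX  M[L1]=10
step 5: P2: store L1 := 30  ⟶  IIM  (L1)  txn=BusRdX+Flush  M[L1]=83
step 6: P0: store L1 := 27  ⟶  MII  (L1)  txn=BusRdX+Flush  M[L1]=30
step 7: P1: store L1 := 86  ⟶  IMI  (L1)  txn=BusRdX+Flush  M[L1]=27
step 8: P1: load  L2  ⟶  SSI  (L2)  txn=BusRd  M[L2]=30
step 9: P0: store L2 := 26  ⟶  MII  (L2)  txn=BusUpgr  M[L2]=30
step 10: P2: load  L0  ⟶  IIE  (L0)  txn=∅  M[L0]=60
step 11: P1: store L2 := 81  ⟶  IMI  (L2)  txn=BusRdX+Flush  M[L2]=26
step 12: P2: store L2 := 29  ⟶  IIM  (L2)  txn=BusRdX+Flush  M[L2]=81
step 13: P1: store L1 := 36  ⟶  IMI  (L1)  txn=∅  M[L1]=27
step 14: P1: load  L2  ⟶  ISO  (L2)  txn=BusRd  M[L2]=81
step 15: P0: load  L1  ⟶  SOI  (L1)  txn=BusRd  M[L1]=27
step 16: P1: store L2 := 17  ⟶  IMI  (L2)  txn=BusUpgr+Flush  M[L2]=29
step 17: P1: load  L2  ⟶  IMI  (L2)  txn=∅  M[L2]=29
step 18: P2: load  L0  ⟶  IIE  (L0)  txn=∅  M[L0]=60
step 19: P2: store L1 := 81  ⟶  IIM  (L1)  txn=BusRdX+Flush  M[L1]=36
step 20: P2: store L1 := 2  ⟶  IIM  (L1)  txn=∅  M[L1]=36
step 21: P2: store L0 := 17  ⟶  IIM  (L0)  txn=∅  M[L0]=60
step 22: P2: load  L0  ⟶  IIM  (L0)  txn=∅  M[L0]=60
step 23: P0: load  L2  ⟶  SOI  (L2)  txn=BusRd  M[L2]=29
step 24: P0: load  L2  ⟶  SOI  (L2)  txn=∅  M[L2]=29
step 25: P2: store L1 := 23  ⟶  IIM  (L1)  txn=∅  M[L1]=36
step 26: P2: store L1 := 54  ⟶  IIM  (L1)  txn=∅  M[L1]=36
step 27: P0: load  L2  ⟶  SOI  (L2)  txn=∅  M[L2]=29
step 28: P0: load  L0  ⟶  SIO  (L0)  txn=BusRd  M[L0]=60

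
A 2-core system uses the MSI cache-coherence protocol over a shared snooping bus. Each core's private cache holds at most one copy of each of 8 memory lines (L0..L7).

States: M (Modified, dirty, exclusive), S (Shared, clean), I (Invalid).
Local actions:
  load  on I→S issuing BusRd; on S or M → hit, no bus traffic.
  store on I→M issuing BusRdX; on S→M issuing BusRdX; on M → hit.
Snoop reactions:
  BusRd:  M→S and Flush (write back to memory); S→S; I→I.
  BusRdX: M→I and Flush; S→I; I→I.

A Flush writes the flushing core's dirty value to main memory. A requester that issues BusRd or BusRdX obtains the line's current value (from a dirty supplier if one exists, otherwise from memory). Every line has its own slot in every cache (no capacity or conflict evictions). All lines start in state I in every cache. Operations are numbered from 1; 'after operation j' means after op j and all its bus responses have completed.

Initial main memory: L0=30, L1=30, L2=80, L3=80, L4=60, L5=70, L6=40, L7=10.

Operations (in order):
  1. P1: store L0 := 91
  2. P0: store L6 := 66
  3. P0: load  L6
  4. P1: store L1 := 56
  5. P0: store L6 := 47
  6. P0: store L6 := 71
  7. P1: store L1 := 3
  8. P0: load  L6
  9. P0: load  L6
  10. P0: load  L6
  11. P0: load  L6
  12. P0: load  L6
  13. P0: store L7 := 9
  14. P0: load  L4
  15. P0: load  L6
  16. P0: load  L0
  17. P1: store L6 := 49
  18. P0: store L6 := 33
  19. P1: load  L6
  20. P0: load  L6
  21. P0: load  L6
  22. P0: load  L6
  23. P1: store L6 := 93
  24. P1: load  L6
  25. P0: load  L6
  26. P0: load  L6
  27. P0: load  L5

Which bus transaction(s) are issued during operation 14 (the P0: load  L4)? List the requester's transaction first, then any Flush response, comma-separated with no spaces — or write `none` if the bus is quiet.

  op1 P1: store L0 := 91 → I/M on L0; bus BusRdX; mem=30
  op2 P0: store L6 := 66 → M/I on L6; bus BusRdX; mem=40
  op3 P0: load  L6 → M/I on L6; bus (none); mem=40
  op4 P1: store L1 := 56 → I/M on L1; bus BusRdX; mem=30
  op5 P0: store L6 := 47 → M/I on L6; bus (none); mem=40
  op6 P0: store L6 := 71 → M/I on L6; bus (none); mem=40
  op7 P1: store L1 := 3 → I/M on L1; bus (none); mem=30
  op8 P0: load  L6 → M/I on L6; bus (none); mem=40
  op9 P0: load  L6 → M/I on L6; bus (none); mem=40
  op10 P0: load  L6 → M/I on L6; bus (none); mem=40
  op11 P0: load  L6 → M/I on L6; bus (none); mem=40
  op12 P0: load  L6 → M/I on L6; bus (none); mem=40
  op13 P0: store L7 := 9 → M/I on L7; bus BusRdX; mem=10
  op14 P0: load  L4 → S/I on L4; bus BusRd; mem=60
  op15 P0: load  L6 → M/I on L6; bus (none); mem=40
  op16 P0: load  L0 → S/S on L0; bus BusRd Flush; mem=91
  op17 P1: store L6 := 49 → I/M on L6; bus BusRdX Flush; mem=71
  op18 P0: store L6 := 33 → M/I on L6; bus BusRdX Flush; mem=49
  op19 P1: load  L6 → S/S on L6; bus BusRd Flush; mem=33
  op20 P0: load  L6 → S/S on L6; bus (none); mem=33
  op21 P0: load  L6 → S/S on L6; bus (none); mem=33
  op22 P0: load  L6 → S/S on L6; bus (none); mem=33
  op23 P1: store L6 := 93 → I/M on L6; bus BusRdX; mem=33
  op24 P1: load  L6 → I/M on L6; bus (none); mem=33
  op25 P0: load  L6 → S/S on L6; bus BusRd Flush; mem=93
  op26 P0: load  L6 → S/S on L6; bus (none); mem=93
  op27 P0: load  L5 → S/I on L5; bus BusRd; mem=70

bus = BusRd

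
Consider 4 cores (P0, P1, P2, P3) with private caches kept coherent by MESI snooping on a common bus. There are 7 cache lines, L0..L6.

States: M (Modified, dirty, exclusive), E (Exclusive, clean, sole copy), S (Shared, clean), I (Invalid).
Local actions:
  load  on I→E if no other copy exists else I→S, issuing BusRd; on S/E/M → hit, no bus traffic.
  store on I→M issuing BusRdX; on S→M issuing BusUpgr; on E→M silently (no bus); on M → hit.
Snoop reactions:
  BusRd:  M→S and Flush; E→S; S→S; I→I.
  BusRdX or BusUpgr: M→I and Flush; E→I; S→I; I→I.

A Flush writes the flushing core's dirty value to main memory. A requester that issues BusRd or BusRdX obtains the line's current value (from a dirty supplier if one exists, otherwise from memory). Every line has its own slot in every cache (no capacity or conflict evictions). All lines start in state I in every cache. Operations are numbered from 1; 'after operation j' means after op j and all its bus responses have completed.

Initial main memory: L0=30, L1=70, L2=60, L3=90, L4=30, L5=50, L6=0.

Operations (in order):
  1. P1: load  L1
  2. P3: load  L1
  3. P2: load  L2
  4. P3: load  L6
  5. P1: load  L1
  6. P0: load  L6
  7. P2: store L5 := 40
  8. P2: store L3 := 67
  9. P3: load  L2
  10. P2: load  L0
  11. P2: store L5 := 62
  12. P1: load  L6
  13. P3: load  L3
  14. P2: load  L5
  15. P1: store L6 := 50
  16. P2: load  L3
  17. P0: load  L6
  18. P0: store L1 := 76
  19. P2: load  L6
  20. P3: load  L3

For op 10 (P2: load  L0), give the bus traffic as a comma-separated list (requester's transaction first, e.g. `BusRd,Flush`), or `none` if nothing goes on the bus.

[1] P1: load  L1 | P0:I, P1:E(70), P2:I, P3:I | bus: BusRd
[2] P3: load  L1 | P0:I, P1:S(70), P2:I, P3:S(70) | bus: BusRd
[3] P2: load  L2 | P0:I, P1:I, P2:E(60), P3:I | bus: BusRd
[4] P3: load  L6 | P0:I, P1:I, P2:I, P3:E(0) | bus: BusRd
[5] P1: load  L1 | P0:I, P1:S(70), P2:I, P3:S(70) | bus: none
[6] P0: load  L6 | P0:S(0), P1:I, P2:I, P3:S(0) | bus: BusRd
[7] P2: store L5 := 40 | P0:I, P1:I, P2:M(40), P3:I | bus: BusRdX
[8] P2: store L3 := 67 | P0:I, P1:I, P2:M(67), P3:I | bus: BusRdX
[9] P3: load  L2 | P0:I, P1:I, P2:S(60), P3:S(60) | bus: BusRd
[10] P2: load  L0 | P0:I, P1:I, P2:E(30), P3:I | bus: BusRd
[11] P2: store L5 := 62 | P0:I, P1:I, P2:M(62), P3:I | bus: none
[12] P1: load  L6 | P0:S(0), P1:S(0), P2:I, P3:S(0) | bus: BusRd
[13] P3: load  L3 | P0:I, P1:I, P2:S(67), P3:S(67) | bus: BusRd,Flush
[14] P2: load  L5 | P0:I, P1:I, P2:M(62), P3:I | bus: none
[15] P1: store L6 := 50 | P0:I, P1:M(50), P2:I, P3:I | bus: BusUpgr
[16] P2: load  L3 | P0:I, P1:I, P2:S(67), P3:S(67) | bus: none
[17] P0: load  L6 | P0:S(50), P1:S(50), P2:I, P3:I | bus: BusRd,Flush
[18] P0: store L1 := 76 | P0:M(76), P1:I, P2:I, P3:I | bus: BusRdX
[19] P2: load  L6 | P0:S(50), P1:S(50), P2:S(50), P3:I | bus: BusRd
[20] P3: load  L3 | P0:I, P1:I, P2:S(67), P3:S(67) | bus: none

bus = BusRd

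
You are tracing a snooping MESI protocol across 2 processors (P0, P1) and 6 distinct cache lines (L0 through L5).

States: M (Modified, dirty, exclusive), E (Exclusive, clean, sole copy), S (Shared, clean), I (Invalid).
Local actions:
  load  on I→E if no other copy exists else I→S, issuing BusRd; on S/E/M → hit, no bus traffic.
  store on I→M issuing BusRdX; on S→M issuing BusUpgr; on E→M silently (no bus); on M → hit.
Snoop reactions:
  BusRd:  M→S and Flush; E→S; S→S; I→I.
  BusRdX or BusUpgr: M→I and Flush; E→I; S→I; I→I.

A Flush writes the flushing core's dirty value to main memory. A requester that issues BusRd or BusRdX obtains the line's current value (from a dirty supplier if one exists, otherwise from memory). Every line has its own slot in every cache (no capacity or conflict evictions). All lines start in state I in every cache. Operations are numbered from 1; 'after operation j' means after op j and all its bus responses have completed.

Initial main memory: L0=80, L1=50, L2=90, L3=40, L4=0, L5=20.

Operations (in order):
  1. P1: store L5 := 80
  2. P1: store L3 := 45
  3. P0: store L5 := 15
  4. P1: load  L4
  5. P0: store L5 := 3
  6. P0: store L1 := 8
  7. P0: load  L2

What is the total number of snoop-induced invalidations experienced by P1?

[1] P1: store L5 := 80 | P0:I, P1:M(80) | bus: BusRdX
[2] P1: store L3 := 45 | P0:I, P1:M(45) | bus: BusRdX
[3] P0: store L5 := 15 | P0:M(15), P1:I | bus: BusRdX,Flush
[4] P1: load  L4 | P0:I, P1:E(0) | bus: BusRd
[5] P0: store L5 := 3 | P0:M(3), P1:I | bus: none
[6] P0: store L1 := 8 | P0:M(8), P1:I | bus: BusRdX
[7] P0: load  L2 | P0:E(90), P1:I | bus: BusRd

invalidations = 1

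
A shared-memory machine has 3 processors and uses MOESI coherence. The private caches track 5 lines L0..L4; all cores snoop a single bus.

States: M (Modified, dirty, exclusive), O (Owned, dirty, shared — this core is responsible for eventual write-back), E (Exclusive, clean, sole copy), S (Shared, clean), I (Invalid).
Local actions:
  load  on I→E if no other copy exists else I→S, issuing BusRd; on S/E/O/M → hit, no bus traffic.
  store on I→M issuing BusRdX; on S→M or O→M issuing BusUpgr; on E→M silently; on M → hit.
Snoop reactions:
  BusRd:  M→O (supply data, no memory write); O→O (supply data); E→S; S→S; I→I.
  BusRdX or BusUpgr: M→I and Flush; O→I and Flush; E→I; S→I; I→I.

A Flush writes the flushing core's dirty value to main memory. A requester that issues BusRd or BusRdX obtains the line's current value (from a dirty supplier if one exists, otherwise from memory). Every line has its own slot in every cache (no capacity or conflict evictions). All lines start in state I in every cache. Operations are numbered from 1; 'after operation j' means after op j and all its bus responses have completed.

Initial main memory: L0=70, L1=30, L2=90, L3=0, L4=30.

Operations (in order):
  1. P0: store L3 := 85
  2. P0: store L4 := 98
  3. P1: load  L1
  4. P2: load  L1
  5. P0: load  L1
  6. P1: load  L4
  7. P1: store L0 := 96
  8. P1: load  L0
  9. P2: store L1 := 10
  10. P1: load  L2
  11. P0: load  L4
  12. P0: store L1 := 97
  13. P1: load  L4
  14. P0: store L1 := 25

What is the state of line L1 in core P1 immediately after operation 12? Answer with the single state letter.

state = I

step 1: P0: store L3 := 85  ⟶  MII  (L3)  txn=BusRdX  M[L3]=0
step 2: P0: store L4 := 98  ⟶  MII  (L4)  txn=BusRdX  M[L4]=30
step 3: P1: load  L1  ⟶  IEI  (L1)  txn=BusRd  M[L1]=30
step 4: P2: load  L1  ⟶  ISS  (L1)  txn=BusRd  M[L1]=30
step 5: P0: load  L1  ⟶  SSS  (L1)  txn=BusRd  M[L1]=30
step 6: P1: load  L4  ⟶  OSI  (L4)  txn=BusRd  M[L4]=30
step 7: P1: store L0 := 96  ⟶  IMI  (L0)  txn=BusRdX  M[L0]=70
step 8: P1: load  L0  ⟶  IMI  (L0)  txn=∅  M[L0]=70
step 9: P2: store L1 := 10  ⟶  IIM  (L1)  txn=BusUpgr  M[L1]=30
step 10: P1: load  L2  ⟶  IEI  (L2)  txn=BusRd  M[L2]=90
step 11: P0: load  L4  ⟶  OSI  (L4)  txn=∅  M[L4]=30
step 12: P0: store L1 := 97  ⟶  MII  (L1)  txn=BusRdX+Flush  M[L1]=10
step 13: P1: load  L4  ⟶  OSI  (L4)  txn=∅  M[L4]=30
step 14: P0: store L1 := 25  ⟶  MII  (L1)  txn=∅  M[L1]=10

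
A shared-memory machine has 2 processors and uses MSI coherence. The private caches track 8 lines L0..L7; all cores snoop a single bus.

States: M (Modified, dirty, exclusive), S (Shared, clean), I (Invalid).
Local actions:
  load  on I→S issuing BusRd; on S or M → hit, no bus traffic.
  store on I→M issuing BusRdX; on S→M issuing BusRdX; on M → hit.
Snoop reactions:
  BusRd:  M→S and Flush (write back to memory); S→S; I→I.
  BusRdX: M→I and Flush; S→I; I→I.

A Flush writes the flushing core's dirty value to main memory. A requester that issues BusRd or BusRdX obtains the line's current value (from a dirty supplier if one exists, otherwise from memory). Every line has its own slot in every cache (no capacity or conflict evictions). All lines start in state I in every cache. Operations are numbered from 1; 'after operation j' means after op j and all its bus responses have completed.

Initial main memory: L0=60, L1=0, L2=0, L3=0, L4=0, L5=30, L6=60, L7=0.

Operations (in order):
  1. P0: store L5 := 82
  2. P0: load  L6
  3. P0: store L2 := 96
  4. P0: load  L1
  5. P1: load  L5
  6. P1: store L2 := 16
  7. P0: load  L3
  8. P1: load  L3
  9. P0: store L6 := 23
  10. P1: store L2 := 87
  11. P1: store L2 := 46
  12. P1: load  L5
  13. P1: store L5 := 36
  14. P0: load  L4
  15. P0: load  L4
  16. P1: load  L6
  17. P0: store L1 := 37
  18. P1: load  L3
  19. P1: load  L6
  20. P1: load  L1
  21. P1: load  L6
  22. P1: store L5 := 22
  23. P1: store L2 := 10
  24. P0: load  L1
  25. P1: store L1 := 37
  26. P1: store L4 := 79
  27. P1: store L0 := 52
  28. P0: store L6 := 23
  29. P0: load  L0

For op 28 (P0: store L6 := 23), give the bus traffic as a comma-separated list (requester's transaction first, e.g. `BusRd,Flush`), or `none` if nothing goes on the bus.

bus = BusRdX

step 1: P0: store L5 := 82  ⟶  MI  (L5)  txn=BusRdX  M[L5]=30
step 2: P0: load  L6  ⟶  SI  (L6)  txn=BusRd  M[L6]=60
step 3: P0: store L2 := 96  ⟶  MI  (L2)  txn=BusRdX  M[L2]=0
step 4: P0: load  L1  ⟶  SI  (L1)  txn=BusRd  M[L1]=0
step 5: P1: load  L5  ⟶  SS  (L5)  txn=BusRd+Flush  M[L5]=82
step 6: P1: store L2 := 16  ⟶  IM  (L2)  txn=BusRdX+Flush  M[L2]=96
step 7: P0: load  L3  ⟶  SI  (L3)  txn=BusRd  M[L3]=0
step 8: P1: load  L3  ⟶  SS  (L3)  txn=BusRd  M[L3]=0
step 9: P0: store L6 := 23  ⟶  MI  (L6)  txn=BusRdX  M[L6]=60
step 10: P1: store L2 := 87  ⟶  IM  (L2)  txn=∅  M[L2]=96
step 11: P1: store L2 := 46  ⟶  IM  (L2)  txn=∅  M[L2]=96
step 12: P1: load  L5  ⟶  SS  (L5)  txn=∅  M[L5]=82
step 13: P1: store L5 := 36  ⟶  IM  (L5)  txn=BusRdX  M[L5]=82
step 14: P0: load  L4  ⟶  SI  (L4)  txn=BusRd  M[L4]=0
step 15: P0: load  L4  ⟶  SI  (L4)  txn=∅  M[L4]=0
step 16: P1: load  L6  ⟶  SS  (L6)  txn=BusRd+Flush  M[L6]=23
step 17: P0: store L1 := 37  ⟶  MI  (L1)  txn=BusRdX  M[L1]=0
step 18: P1: load  L3  ⟶  SS  (L3)  txn=∅  M[L3]=0
step 19: P1: load  L6  ⟶  SS  (L6)  txn=∅  M[L6]=23
step 20: P1: load  L1  ⟶  SS  (L1)  txn=BusRd+Flush  M[L1]=37
step 21: P1: load  L6  ⟶  SS  (L6)  txn=∅  M[L6]=23
step 22: P1: store L5 := 22  ⟶  IM  (L5)  txn=∅  M[L5]=82
step 23: P1: store L2 := 10  ⟶  IM  (L2)  txn=∅  M[L2]=96
step 24: P0: load  L1  ⟶  SS  (L1)  txn=∅  M[L1]=37
step 25: P1: store L1 := 37  ⟶  IM  (L1)  txn=BusRdX  M[L1]=37
step 26: P1: store L4 := 79  ⟶  IM  (L4)  txn=BusRdX  M[L4]=0
step 27: P1: store L0 := 52  ⟶  IM  (L0)  txn=BusRdX  M[L0]=60
step 28: P0: store L6 := 23  ⟶  MI  (L6)  txn=BusRdX  M[L6]=23
step 29: P0: load  L0  ⟶  SS  (L0)  txn=BusRd+Flush  M[L0]=52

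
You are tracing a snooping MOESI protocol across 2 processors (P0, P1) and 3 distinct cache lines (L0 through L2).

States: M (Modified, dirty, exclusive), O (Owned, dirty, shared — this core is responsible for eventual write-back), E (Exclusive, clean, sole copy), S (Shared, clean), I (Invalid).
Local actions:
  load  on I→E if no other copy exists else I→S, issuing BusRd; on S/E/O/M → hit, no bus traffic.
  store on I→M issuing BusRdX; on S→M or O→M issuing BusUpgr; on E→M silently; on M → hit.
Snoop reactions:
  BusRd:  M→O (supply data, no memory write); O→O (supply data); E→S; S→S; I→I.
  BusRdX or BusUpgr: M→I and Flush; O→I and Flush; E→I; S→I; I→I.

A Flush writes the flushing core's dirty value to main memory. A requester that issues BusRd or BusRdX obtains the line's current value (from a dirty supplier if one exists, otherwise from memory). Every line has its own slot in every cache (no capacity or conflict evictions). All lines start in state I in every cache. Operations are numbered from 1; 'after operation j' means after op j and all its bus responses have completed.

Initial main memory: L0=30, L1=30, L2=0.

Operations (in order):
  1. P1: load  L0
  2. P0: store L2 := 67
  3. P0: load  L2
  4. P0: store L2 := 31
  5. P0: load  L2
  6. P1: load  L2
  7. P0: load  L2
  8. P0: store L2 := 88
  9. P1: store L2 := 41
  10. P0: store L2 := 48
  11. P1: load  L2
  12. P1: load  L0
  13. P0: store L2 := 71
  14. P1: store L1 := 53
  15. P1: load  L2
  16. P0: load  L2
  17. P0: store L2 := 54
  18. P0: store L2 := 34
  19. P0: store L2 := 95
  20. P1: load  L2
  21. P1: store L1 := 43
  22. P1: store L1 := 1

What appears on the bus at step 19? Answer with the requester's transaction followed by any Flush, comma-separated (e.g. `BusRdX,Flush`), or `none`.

1. P1: load  L0  bus=[BusRd]  L0: P0=I P1=E  mem[L0]=30
2. P0: store L2 := 67  bus=[BusRdX]  L2: P0=M P1=I  mem[L2]=0
3. P0: load  L2  bus=[-]  L2: P0=M P1=I  mem[L2]=0
4. P0: store L2 := 31  bus=[-]  L2: P0=M P1=I  mem[L2]=0
5. P0: load  L2  bus=[-]  L2: P0=M P1=I  mem[L2]=0
6. P1: load  L2  bus=[BusRd]  L2: P0=O P1=S  mem[L2]=0
7. P0: load  L2  bus=[-]  L2: P0=O P1=S  mem[L2]=0
8. P0: store L2 := 88  bus=[BusUpgr]  L2: P0=M P1=I  mem[L2]=0
9. P1: store L2 := 41  bus=[BusRdX,Flush]  L2: P0=I P1=M  mem[L2]=88
10. P0: store L2 := 48  bus=[BusRdX,Flush]  L2: P0=M P1=I  mem[L2]=41
11. P1: load  L2  bus=[BusRd]  L2: P0=O P1=S  mem[L2]=41
12. P1: load  L0  bus=[-]  L0: P0=I P1=E  mem[L0]=30
13. P0: store L2 := 71  bus=[BusUpgr]  L2: P0=M P1=I  mem[L2]=41
14. P1: store L1 := 53  bus=[BusRdX]  L1: P0=I P1=M  mem[L1]=30
15. P1: load  L2  bus=[BusRd]  L2: P0=O P1=S  mem[L2]=41
16. P0: load  L2  bus=[-]  L2: P0=O P1=S  mem[L2]=41
17. P0: store L2 := 54  bus=[BusUpgr]  L2: P0=M P1=I  mem[L2]=41
18. P0: store L2 := 34  bus=[-]  L2: P0=M P1=I  mem[L2]=41
19. P0: store L2 := 95  bus=[-]  L2: P0=M P1=I  mem[L2]=41
20. P1: load  L2  bus=[BusRd]  L2: P0=O P1=S  mem[L2]=41
21. P1: store L1 := 43  bus=[-]  L1: P0=I P1=M  mem[L1]=30
22. P1: store L1 := 1  bus=[-]  L1: P0=I P1=M  mem[L1]=30

bus = none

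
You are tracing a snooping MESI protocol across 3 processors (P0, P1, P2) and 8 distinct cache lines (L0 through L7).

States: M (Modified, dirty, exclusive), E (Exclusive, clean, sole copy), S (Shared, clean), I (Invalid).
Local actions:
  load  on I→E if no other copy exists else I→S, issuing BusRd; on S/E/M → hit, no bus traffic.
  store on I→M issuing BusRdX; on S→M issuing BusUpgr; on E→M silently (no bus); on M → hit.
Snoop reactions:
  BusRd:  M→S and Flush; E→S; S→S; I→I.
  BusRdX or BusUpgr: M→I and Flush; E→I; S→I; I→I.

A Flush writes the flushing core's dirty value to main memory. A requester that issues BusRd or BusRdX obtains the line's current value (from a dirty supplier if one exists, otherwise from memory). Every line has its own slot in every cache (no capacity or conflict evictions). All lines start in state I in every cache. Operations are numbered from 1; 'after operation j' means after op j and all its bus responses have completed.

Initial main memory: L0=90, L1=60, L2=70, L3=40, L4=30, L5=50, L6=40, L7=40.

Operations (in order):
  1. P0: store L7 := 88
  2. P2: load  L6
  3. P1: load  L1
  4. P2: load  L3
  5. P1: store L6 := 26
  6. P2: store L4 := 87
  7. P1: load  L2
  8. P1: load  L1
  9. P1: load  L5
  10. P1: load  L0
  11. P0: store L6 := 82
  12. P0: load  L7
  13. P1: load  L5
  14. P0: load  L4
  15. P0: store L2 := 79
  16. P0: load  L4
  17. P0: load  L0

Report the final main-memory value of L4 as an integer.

memory[L4] = 87

1. P0: store L7 := 88  bus=[BusRdX]  L7: P0=M P1=I P2=I  mem[L7]=40
2. P2: load  L6  bus=[BusRd]  L6: P0=I P1=I P2=E  mem[L6]=40
3. P1: load  L1  bus=[BusRd]  L1: P0=I P1=E P2=I  mem[L1]=60
4. P2: load  L3  bus=[BusRd]  L3: P0=I P1=I P2=E  mem[L3]=40
5. P1: store L6 := 26  bus=[BusRdX]  L6: P0=I P1=M P2=I  mem[L6]=40
6. P2: store L4 := 87  bus=[BusRdX]  L4: P0=I P1=I P2=M  mem[L4]=30
7. P1: load  L2  bus=[BusRd]  L2: P0=I P1=E P2=I  mem[L2]=70
8. P1: load  L1  bus=[-]  L1: P0=I P1=E P2=I  mem[L1]=60
9. P1: load  L5  bus=[BusRd]  L5: P0=I P1=E P2=I  mem[L5]=50
10. P1: load  L0  bus=[BusRd]  L0: P0=I P1=E P2=I  mem[L0]=90
11. P0: store L6 := 82  bus=[BusRdX,Flush]  L6: P0=M P1=I P2=I  mem[L6]=26
12. P0: load  L7  bus=[-]  L7: P0=M P1=I P2=I  mem[L7]=40
13. P1: load  L5  bus=[-]  L5: P0=I P1=E P2=I  mem[L5]=50
14. P0: load  L4  bus=[BusRd,Flush]  L4: P0=S P1=I P2=S  mem[L4]=87
15. P0: store L2 := 79  bus=[BusRdX]  L2: P0=M P1=I P2=I  mem[L2]=70
16. P0: load  L4  bus=[-]  L4: P0=S P1=I P2=S  mem[L4]=87
17. P0: load  L0  bus=[BusRd]  L0: P0=S P1=S P2=I  mem[L0]=90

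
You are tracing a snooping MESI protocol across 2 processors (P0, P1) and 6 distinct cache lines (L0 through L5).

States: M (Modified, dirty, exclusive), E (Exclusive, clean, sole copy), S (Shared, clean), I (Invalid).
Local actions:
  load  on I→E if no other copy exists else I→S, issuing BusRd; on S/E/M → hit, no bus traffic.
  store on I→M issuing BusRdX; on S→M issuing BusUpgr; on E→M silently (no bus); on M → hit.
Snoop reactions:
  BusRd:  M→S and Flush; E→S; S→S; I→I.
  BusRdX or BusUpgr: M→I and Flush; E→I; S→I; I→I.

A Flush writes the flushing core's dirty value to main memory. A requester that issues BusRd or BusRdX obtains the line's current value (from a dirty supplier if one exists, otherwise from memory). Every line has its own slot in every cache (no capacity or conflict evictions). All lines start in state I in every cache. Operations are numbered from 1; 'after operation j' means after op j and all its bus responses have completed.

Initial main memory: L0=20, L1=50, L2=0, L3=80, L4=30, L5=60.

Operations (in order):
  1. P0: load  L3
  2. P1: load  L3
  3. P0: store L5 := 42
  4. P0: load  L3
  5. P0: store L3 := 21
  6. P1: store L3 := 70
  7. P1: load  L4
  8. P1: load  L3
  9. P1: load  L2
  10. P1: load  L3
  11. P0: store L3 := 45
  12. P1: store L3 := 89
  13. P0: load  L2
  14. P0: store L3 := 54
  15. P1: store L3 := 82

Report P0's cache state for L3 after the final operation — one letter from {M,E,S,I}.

[1] P0: load  L3 | P0:E(80), P1:I | bus: BusRd
[2] P1: load  L3 | P0:S(80), P1:S(80) | bus: BusRd
[3] P0: store L5 := 42 | P0:M(42), P1:I | bus: BusRdX
[4] P0: load  L3 | P0:S(80), P1:S(80) | bus: none
[5] P0: store L3 := 21 | P0:M(21), P1:I | bus: BusUpgr
[6] P1: store L3 := 70 | P0:I, P1:M(70) | bus: BusRdX,Flush
[7] P1: load  L4 | P0:I, P1:E(30) | bus: BusRd
[8] P1: load  L3 | P0:I, P1:M(70) | bus: none
[9] P1: load  L2 | P0:I, P1:E(0) | bus: BusRd
[10] P1: load  L3 | P0:I, P1:M(70) | bus: none
[11] P0: store L3 := 45 | P0:M(45), P1:I | bus: BusRdX,Flush
[12] P1: store L3 := 89 | P0:I, P1:M(89) | bus: BusRdX,Flush
[13] P0: load  L2 | P0:S(0), P1:S(0) | bus: BusRd
[14] P0: store L3 := 54 | P0:M(54), P1:I | bus: BusRdX,Flush
[15] P1: store L3 := 82 | P0:I, P1:M(82) | bus: BusRdX,Flush

state = I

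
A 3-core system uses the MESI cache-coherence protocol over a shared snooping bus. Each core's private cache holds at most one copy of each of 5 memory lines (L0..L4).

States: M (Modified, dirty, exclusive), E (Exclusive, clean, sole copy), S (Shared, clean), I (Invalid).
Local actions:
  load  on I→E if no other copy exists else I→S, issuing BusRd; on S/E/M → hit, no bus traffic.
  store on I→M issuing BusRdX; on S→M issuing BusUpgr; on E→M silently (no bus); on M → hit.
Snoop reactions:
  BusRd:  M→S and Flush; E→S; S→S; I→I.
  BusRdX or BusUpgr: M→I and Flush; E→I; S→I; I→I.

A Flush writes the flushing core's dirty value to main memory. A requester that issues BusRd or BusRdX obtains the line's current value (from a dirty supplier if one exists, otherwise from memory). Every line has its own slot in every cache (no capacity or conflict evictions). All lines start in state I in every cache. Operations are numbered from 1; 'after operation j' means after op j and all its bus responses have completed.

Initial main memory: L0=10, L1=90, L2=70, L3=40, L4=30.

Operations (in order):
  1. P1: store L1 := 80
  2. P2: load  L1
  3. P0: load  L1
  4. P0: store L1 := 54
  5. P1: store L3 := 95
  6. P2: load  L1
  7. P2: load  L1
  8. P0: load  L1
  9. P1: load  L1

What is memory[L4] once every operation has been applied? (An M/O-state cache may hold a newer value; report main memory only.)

step 1: P1: store L1 := 80  ⟶  IMI  (L1)  txn=BusRdX  M[L1]=90
step 2: P2: load  L1  ⟶  ISS  (L1)  txn=BusRd+Flush  M[L1]=80
step 3: P0: load  L1  ⟶  SSS  (L1)  txn=BusRd  M[L1]=80
step 4: P0: store L1 := 54  ⟶  MII  (L1)  txn=BusUpgr  M[L1]=80
step 5: P1: store L3 := 95  ⟶  IMI  (L3)  txn=BusRdX  M[L3]=40
step 6: P2: load  L1  ⟶  SIS  (L1)  txn=BusRd+Flush  M[L1]=54
step 7: P2: load  L1  ⟶  SIS  (L1)  txn=∅  M[L1]=54
step 8: P0: load  L1  ⟶  SIS  (L1)  txn=∅  M[L1]=54
step 9: P1: load  L1  ⟶  SSS  (L1)  txn=BusRd  M[L1]=54

memory[L4] = 30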